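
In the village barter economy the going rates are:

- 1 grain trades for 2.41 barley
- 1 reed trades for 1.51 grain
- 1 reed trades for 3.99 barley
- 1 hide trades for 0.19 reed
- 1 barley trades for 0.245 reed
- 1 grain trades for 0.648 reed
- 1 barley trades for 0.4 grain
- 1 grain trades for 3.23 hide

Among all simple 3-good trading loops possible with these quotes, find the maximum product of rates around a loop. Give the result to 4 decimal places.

1.0342

barley→grain→reed→barley: 0.4 × 0.648 × 3.99 = 1.03421
hide→reed→grain→hide: 0.19 × 1.51 × 3.23 = 0.92669
barley→reed→grain→barley: 0.245 × 1.51 × 2.41 = 0.89158
Maximum is barley→grain→reed→barley at 1.0342; arbitrage exists.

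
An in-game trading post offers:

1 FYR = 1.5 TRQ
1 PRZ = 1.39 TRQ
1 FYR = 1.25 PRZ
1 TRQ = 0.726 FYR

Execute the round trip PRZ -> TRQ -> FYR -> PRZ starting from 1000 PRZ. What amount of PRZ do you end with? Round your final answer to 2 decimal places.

1000 PRZ × 1.39 = 1390 TRQ
1390 TRQ × 0.726 = 1009.14 FYR
1009.14 FYR × 1.25 = 1261.425 PRZ

1261.43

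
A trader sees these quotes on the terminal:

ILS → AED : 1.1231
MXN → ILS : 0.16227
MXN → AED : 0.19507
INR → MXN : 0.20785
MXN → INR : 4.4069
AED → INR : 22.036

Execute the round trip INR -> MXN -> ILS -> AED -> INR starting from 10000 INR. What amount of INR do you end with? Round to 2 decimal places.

10000 INR × 0.20785 = 2078.5 MXN
2078.5 MXN × 0.16227 = 337.278195 ILS
337.278195 ILS × 1.1231 = 378.7971408045 AED
378.7971408045 AED × 22.036 = 8347.173794767962 INR

8347.17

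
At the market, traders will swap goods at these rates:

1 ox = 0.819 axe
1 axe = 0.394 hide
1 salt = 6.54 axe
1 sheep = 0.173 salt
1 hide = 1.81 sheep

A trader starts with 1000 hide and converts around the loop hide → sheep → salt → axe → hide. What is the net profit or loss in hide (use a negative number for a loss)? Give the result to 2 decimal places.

1000 hide × 1.81 = 1810 sheep
1810 sheep × 0.173 = 313.13 salt
313.13 salt × 6.54 = 2047.8702 axe
2047.8702 axe × 0.394 = 806.8608588 hide
Net change: 806.8608588 − 1000 = -193.1391412 hide

-193.14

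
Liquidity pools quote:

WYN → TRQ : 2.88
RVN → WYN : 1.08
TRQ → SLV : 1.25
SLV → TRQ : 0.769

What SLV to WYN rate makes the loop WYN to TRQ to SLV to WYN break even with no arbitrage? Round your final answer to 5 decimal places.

Known legs of the cycle: 2.88 × 1.25 = 3.6
For no arbitrage the full-cycle product must be 1, so the missing rate is 1 / 3.6 ≈ 0.2777778.

0.27778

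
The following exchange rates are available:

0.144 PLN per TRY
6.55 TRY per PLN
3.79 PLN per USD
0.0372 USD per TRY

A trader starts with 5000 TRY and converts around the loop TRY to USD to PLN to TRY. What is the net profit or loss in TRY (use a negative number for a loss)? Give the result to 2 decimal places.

5000 TRY × 0.0372 = 186 USD
186 USD × 3.79 = 704.94 PLN
704.94 PLN × 6.55 = 4617.357 TRY
Net change: 4617.357 − 5000 = -382.643 TRY

-382.64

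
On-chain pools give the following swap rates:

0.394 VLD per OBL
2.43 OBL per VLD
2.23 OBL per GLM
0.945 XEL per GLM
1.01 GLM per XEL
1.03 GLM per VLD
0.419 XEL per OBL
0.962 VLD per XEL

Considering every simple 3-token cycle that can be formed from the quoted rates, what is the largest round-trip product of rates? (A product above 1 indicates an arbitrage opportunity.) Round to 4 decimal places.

0.9795

VLD→OBL→XEL→VLD: 2.43 × 0.419 × 0.962 = 0.97948
XEL→GLM→OBL→XEL: 1.01 × 2.23 × 0.419 = 0.94371
VLD→GLM→XEL→VLD: 1.03 × 0.945 × 0.962 = 0.93636
VLD→GLM→OBL→VLD: 1.03 × 2.23 × 0.394 = 0.90498
Maximum is VLD→OBL→XEL→VLD at 0.9795; no arbitrage — every cycle loses value.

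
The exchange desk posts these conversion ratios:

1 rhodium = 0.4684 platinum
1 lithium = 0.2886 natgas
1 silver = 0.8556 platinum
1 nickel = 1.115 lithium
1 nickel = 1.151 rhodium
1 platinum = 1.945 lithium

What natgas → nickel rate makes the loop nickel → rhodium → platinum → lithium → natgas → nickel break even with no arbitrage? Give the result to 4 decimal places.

3.3044

Known legs of the cycle: 1.151 × 0.4684 × 1.945 × 0.2886 = 0.3026273273868
For no arbitrage the full-cycle product must be 1, so the missing rate is 1 / 0.3026273273868 ≈ 3.304394.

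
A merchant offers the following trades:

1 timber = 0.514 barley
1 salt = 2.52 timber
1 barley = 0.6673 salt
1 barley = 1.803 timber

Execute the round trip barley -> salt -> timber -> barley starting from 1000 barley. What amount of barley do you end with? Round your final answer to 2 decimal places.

1000 barley × 0.6673 = 667.3 salt
667.3 salt × 2.52 = 1681.596 timber
1681.596 timber × 0.514 = 864.340344 barley

864.34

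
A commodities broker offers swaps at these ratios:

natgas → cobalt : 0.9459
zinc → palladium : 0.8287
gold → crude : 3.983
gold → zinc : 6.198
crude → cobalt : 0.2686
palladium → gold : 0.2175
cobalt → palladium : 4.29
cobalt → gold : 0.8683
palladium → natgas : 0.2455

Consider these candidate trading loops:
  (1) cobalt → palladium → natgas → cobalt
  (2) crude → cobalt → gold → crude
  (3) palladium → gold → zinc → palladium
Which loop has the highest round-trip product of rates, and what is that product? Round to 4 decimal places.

1.1171

(1) 4.29 × 0.2455 × 0.9459 = 0.99622
(2) 0.2686 × 0.8683 × 3.983 = 0.92894
(3) 0.2175 × 6.198 × 0.8287 = 1.11714
Highest is cycle (3) at 1.1171 (>1, arbitrage).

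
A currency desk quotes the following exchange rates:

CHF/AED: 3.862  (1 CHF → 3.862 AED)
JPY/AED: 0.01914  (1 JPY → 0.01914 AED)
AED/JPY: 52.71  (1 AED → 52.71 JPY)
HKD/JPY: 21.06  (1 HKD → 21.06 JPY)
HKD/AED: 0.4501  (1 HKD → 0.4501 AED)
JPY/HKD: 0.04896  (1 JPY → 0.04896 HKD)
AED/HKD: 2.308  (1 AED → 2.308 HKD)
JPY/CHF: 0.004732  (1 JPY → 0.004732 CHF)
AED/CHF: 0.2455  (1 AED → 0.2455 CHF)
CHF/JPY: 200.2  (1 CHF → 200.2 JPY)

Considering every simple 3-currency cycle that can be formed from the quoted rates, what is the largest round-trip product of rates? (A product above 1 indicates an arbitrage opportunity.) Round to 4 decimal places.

AED→JPY→HKD→AED: 52.71 × 0.04896 × 0.4501 = 1.16156
AED→JPY→CHF→AED: 52.71 × 0.004732 × 3.862 = 0.96327
AED→CHF→JPY→AED: 0.2455 × 200.2 × 0.01914 = 0.94071
AED→HKD→JPY→AED: 2.308 × 21.06 × 0.01914 = 0.93033
Maximum is AED→JPY→HKD→AED at 1.1616; arbitrage exists.

1.1616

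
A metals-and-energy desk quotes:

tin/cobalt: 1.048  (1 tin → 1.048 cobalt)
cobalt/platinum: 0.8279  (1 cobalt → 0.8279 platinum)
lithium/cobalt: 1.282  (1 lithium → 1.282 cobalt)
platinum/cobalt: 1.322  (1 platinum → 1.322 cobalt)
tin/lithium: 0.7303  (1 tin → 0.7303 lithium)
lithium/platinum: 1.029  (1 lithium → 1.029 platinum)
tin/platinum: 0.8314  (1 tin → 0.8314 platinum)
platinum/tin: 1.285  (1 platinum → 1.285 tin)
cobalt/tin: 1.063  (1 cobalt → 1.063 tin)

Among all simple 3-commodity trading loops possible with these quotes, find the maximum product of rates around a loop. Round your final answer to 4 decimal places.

1.1684

cobalt→tin→platinum→cobalt: 1.063 × 0.8314 × 1.322 = 1.16835
cobalt→platinum→tin→cobalt: 0.8279 × 1.285 × 1.048 = 1.11492
cobalt→tin→lithium→cobalt: 1.063 × 0.7303 × 1.282 = 0.99523
lithium→platinum→tin→lithium: 1.029 × 1.285 × 0.7303 = 0.96565
Maximum is cobalt→tin→platinum→cobalt at 1.1684; arbitrage exists.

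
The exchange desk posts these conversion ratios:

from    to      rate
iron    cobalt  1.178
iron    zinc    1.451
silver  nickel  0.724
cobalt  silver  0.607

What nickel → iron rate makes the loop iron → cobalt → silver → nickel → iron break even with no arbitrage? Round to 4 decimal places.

Known legs of the cycle: 1.178 × 0.607 × 0.724 = 0.517693304
For no arbitrage the full-cycle product must be 1, so the missing rate is 1 / 0.517693304 ≈ 1.931646.

1.9316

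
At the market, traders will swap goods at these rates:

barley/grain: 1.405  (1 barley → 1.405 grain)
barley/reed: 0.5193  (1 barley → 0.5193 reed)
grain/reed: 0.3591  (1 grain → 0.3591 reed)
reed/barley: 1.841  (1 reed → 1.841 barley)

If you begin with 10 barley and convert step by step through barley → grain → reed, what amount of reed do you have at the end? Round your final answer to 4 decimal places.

5.0454

10 barley × 1.405 = 14.05 grain
14.05 grain × 0.3591 = 5.045355 reed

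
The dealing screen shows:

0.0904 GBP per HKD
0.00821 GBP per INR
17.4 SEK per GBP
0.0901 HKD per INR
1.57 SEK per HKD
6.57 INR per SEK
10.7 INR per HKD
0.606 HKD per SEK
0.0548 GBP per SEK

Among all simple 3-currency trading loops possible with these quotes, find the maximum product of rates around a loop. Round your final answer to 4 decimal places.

HKD→GBP→SEK→HKD: 0.0904 × 17.4 × 0.606 = 0.95321
INR→GBP→SEK→INR: 0.00821 × 17.4 × 6.57 = 0.93855
INR→HKD→SEK→INR: 0.0901 × 1.57 × 6.57 = 0.92937
Maximum is HKD→GBP→SEK→HKD at 0.9532; no arbitrage — every cycle loses value.

0.9532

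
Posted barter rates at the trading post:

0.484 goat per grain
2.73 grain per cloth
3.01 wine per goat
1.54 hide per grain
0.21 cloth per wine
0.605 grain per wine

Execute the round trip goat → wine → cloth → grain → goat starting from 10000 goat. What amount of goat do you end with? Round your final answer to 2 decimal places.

10000 goat × 3.01 = 30100 wine
30100 wine × 0.21 = 6321 cloth
6321 cloth × 2.73 = 17256.33 grain
17256.33 grain × 0.484 = 8352.06372 goat

8352.06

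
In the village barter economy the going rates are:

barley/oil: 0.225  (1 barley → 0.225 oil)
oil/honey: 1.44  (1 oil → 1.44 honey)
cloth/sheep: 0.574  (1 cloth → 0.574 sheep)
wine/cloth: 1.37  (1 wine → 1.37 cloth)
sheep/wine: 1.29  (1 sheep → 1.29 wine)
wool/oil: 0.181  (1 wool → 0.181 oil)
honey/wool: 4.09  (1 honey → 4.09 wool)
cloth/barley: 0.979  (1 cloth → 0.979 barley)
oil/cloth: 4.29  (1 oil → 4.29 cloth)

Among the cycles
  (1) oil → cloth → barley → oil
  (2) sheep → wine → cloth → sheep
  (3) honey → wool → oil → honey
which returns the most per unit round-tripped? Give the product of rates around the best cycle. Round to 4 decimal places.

1.0660

(1) 4.29 × 0.979 × 0.225 = 0.94498
(2) 1.29 × 1.37 × 0.574 = 1.01443
(3) 4.09 × 0.181 × 1.44 = 1.06602
Highest is cycle (3) at 1.0660 (>1, arbitrage).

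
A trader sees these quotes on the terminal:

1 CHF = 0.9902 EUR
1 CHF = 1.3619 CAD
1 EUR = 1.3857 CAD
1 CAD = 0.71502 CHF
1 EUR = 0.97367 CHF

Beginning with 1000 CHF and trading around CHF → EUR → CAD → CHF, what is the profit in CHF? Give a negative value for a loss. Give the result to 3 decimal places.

-18.907

1000 CHF × 0.9902 = 990.2 EUR
990.2 EUR × 1.3857 = 1372.12014 CAD
1372.12014 CAD × 0.71502 = 981.0933425028 CHF
Net change: 981.0933425028 − 1000 = -18.9066574972 CHF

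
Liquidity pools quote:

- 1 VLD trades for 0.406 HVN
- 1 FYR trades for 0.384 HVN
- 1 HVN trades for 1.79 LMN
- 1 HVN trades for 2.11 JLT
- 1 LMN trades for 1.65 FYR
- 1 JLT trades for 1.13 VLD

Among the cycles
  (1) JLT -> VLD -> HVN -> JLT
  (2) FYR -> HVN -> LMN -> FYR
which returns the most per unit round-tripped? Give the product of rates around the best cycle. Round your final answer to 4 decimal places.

(1) 1.13 × 0.406 × 2.11 = 0.96803
(2) 0.384 × 1.79 × 1.65 = 1.13414
Highest is cycle (2) at 1.1341 (>1, arbitrage).

1.1341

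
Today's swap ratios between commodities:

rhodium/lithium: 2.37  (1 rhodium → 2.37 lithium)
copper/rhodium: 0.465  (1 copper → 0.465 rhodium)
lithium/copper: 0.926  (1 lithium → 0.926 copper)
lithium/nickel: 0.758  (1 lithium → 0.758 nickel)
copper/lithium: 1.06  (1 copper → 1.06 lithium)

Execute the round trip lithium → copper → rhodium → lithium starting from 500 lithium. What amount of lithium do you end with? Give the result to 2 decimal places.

500 lithium × 0.926 = 463 copper
463 copper × 0.465 = 215.295 rhodium
215.295 rhodium × 2.37 = 510.24915 lithium

510.25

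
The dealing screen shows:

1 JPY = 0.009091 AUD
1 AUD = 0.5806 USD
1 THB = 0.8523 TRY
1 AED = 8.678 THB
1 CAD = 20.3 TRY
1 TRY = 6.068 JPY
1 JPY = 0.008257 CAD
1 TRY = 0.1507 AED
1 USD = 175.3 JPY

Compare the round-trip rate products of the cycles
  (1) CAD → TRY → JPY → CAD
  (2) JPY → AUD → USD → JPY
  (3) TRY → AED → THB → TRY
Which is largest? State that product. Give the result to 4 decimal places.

1.1146

(1) 20.3 × 6.068 × 0.008257 = 1.01710
(2) 0.009091 × 0.5806 × 175.3 = 0.92527
(3) 0.1507 × 8.678 × 0.8523 = 1.11462
Highest is cycle (3) at 1.1146 (>1, arbitrage).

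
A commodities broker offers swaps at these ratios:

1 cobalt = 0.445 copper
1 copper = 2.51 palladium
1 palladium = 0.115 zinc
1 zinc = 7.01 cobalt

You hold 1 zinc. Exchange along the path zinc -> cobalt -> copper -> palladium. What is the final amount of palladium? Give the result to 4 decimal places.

7.8298

1 zinc × 7.01 = 7.01 cobalt
7.01 cobalt × 0.445 = 3.11945 copper
3.11945 copper × 2.51 = 7.8298195 palladium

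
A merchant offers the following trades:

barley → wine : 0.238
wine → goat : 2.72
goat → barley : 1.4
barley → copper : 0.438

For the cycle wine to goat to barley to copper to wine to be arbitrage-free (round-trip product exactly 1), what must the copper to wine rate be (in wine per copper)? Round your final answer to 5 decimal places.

Known legs of the cycle: 2.72 × 1.4 × 0.438 = 1.667904
For no arbitrage the full-cycle product must be 1, so the missing rate is 1 / 1.667904 ≈ 0.5995549.

0.59955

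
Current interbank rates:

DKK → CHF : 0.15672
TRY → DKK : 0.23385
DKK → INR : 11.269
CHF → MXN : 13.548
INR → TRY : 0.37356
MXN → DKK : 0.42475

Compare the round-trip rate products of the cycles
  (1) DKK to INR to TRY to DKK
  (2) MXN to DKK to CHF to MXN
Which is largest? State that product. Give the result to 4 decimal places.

(1) 11.269 × 0.37356 × 0.23385 = 0.98443
(2) 0.42475 × 0.15672 × 13.548 = 0.90185
Highest is cycle (1) at 0.9844 (≤1, no arbitrage).

0.9844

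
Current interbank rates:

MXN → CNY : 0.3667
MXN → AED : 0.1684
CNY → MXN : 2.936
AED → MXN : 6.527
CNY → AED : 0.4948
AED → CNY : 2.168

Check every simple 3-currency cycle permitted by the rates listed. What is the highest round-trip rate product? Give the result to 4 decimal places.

1.1843

AED→MXN→CNY→AED: 6.527 × 0.3667 × 0.4948 = 1.18428
AED→CNY→MXN→AED: 2.168 × 2.936 × 0.1684 = 1.07191
Maximum is AED→MXN→CNY→AED at 1.1843; arbitrage exists.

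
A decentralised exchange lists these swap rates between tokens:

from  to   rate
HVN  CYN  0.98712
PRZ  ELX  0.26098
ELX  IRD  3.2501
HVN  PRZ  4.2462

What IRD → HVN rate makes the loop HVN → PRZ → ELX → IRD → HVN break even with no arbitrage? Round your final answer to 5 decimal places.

Known legs of the cycle: 4.2462 × 0.26098 × 3.2501 = 3.6016739643276
For no arbitrage the full-cycle product must be 1, so the missing rate is 1 / 3.6016739643276 ≈ 0.2776487.

0.27765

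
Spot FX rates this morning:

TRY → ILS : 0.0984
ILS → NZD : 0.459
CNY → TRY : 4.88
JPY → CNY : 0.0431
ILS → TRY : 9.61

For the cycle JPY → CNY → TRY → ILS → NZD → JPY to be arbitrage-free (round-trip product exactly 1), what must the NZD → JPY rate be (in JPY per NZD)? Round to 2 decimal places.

Known legs of the cycle: 0.0431 × 4.88 × 0.0984 × 0.459 = 0.0094995903168
For no arbitrage the full-cycle product must be 1, so the missing rate is 1 / 0.0094995903168 ≈ 105.2677.

105.27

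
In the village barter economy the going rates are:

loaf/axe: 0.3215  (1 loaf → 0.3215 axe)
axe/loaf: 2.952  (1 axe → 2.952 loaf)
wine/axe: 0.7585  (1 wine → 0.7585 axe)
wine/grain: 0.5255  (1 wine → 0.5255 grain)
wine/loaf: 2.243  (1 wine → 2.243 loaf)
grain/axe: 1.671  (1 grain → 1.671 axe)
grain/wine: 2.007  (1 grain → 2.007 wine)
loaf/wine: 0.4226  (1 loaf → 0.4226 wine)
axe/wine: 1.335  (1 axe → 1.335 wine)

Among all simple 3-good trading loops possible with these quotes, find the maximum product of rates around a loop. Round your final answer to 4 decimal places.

1.1723

axe→wine→grain→axe: 1.335 × 0.5255 × 1.671 = 1.17228
axe→wine→loaf→axe: 1.335 × 2.243 × 0.3215 = 0.96270
axe→loaf→wine→axe: 2.952 × 0.4226 × 0.7585 = 0.94624
Maximum is axe→wine→grain→axe at 1.1723; arbitrage exists.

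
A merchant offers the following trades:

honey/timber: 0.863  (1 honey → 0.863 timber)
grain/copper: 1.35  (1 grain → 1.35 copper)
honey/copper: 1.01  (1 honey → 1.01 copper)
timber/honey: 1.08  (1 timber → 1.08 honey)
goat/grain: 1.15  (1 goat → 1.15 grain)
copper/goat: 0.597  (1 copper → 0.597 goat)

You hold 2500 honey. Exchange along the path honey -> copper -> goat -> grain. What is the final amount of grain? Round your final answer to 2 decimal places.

2500 honey × 1.01 = 2525 copper
2525 copper × 0.597 = 1507.425 goat
1507.425 goat × 1.15 = 1733.53875 grain

1733.54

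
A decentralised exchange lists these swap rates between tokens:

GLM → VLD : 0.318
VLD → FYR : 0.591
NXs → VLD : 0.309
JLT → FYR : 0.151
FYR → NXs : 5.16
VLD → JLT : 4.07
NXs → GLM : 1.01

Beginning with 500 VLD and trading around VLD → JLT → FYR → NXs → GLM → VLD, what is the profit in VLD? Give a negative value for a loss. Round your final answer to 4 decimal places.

9.2600

500 VLD × 4.07 = 2035 JLT
2035 JLT × 0.151 = 307.285 FYR
307.285 FYR × 5.16 = 1585.5906 NXs
1585.5906 NXs × 1.01 = 1601.446506 GLM
1601.446506 GLM × 0.318 = 509.259988908 VLD
Net change: 509.259988908 − 500 = 9.259988908 VLD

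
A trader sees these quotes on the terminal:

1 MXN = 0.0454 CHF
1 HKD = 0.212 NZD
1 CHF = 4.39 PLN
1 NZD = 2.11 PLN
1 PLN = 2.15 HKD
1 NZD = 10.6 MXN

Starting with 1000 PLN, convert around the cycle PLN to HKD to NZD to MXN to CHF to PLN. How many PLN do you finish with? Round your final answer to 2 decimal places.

962.94

1000 PLN × 2.15 = 2150 HKD
2150 HKD × 0.212 = 455.8 NZD
455.8 NZD × 10.6 = 4831.48 MXN
4831.48 MXN × 0.0454 = 219.349192 CHF
219.349192 CHF × 4.39 = 962.94295288 PLN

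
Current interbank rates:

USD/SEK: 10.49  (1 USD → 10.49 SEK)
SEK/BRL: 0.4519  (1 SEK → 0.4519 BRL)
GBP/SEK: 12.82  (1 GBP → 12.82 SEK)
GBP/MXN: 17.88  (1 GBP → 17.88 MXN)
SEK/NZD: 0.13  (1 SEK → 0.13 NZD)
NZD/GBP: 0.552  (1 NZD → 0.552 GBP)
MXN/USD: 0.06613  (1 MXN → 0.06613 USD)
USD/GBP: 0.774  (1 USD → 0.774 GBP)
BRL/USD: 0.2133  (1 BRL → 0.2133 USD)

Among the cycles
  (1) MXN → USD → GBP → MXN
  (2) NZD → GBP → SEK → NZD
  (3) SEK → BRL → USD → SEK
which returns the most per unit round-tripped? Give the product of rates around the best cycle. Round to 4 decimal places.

1.0111

(1) 0.06613 × 0.774 × 17.88 = 0.91518
(2) 0.552 × 12.82 × 0.13 = 0.91996
(3) 0.4519 × 0.2133 × 10.49 = 1.01113
Highest is cycle (3) at 1.0111 (>1, arbitrage).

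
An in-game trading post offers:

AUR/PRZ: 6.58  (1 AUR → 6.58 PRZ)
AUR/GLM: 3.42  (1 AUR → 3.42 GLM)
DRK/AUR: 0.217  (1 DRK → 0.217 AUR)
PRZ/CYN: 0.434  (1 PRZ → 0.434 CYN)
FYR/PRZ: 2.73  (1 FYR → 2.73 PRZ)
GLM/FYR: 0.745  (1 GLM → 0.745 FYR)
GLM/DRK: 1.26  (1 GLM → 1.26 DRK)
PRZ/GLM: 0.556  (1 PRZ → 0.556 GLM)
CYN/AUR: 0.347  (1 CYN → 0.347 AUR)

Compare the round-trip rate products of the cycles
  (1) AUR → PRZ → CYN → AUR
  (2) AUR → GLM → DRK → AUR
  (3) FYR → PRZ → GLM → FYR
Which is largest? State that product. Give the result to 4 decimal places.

1.1308

(1) 6.58 × 0.434 × 0.347 = 0.99093
(2) 3.42 × 1.26 × 0.217 = 0.93510
(3) 2.73 × 0.556 × 0.745 = 1.13082
Highest is cycle (3) at 1.1308 (>1, arbitrage).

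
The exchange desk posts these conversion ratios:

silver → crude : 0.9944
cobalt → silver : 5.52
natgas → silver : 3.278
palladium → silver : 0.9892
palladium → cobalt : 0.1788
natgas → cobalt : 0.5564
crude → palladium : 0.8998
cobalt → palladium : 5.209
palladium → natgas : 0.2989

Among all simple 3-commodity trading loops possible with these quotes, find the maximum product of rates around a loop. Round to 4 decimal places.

silver→crude→palladium→silver: 0.9944 × 0.8998 × 0.9892 = 0.88510
cobalt→palladium→natgas→cobalt: 5.209 × 0.2989 × 0.5564 = 0.86630
Maximum is silver→crude→palladium→silver at 0.8851; no arbitrage — every cycle loses value.

0.8851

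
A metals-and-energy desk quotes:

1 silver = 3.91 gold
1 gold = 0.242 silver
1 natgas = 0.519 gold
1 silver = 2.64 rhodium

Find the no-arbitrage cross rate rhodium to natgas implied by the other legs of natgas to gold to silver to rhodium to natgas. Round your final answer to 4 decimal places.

Known legs of the cycle: 0.519 × 0.242 × 2.64 = 0.33157872
For no arbitrage the full-cycle product must be 1, so the missing rate is 1 / 0.33157872 ≈ 3.015875.

3.0159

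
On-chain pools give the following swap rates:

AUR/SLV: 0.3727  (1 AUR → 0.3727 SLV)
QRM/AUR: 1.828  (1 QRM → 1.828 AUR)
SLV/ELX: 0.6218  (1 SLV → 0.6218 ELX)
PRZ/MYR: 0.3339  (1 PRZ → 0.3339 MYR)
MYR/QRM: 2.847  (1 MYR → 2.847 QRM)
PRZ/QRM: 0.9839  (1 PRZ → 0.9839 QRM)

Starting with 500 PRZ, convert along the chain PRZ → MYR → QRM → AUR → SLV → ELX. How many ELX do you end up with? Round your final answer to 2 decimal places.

500 PRZ × 0.3339 = 166.95 MYR
166.95 MYR × 2.847 = 475.30665 QRM
475.30665 QRM × 1.828 = 868.8605562 AUR
868.8605562 AUR × 0.3727 = 323.82432929574 SLV
323.82432929574 SLV × 0.6218 = 201.353967956091132 ELX

201.35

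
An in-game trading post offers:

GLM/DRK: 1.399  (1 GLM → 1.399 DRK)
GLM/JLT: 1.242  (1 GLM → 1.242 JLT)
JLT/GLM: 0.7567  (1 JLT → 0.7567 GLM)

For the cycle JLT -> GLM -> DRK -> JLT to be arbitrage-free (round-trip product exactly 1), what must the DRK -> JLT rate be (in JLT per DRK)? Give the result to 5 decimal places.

Known legs of the cycle: 0.7567 × 1.399 = 1.0586233
For no arbitrage the full-cycle product must be 1, so the missing rate is 1 / 1.0586233 ≈ 0.9446231.

0.94462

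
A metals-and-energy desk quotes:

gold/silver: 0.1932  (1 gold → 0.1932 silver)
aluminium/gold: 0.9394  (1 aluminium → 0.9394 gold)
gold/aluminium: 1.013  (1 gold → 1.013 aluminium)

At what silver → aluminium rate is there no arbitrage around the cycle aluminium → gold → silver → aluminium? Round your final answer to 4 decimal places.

5.5099

Known legs of the cycle: 0.9394 × 0.1932 = 0.18149208
For no arbitrage the full-cycle product must be 1, so the missing rate is 1 / 0.18149208 ≈ 5.509882.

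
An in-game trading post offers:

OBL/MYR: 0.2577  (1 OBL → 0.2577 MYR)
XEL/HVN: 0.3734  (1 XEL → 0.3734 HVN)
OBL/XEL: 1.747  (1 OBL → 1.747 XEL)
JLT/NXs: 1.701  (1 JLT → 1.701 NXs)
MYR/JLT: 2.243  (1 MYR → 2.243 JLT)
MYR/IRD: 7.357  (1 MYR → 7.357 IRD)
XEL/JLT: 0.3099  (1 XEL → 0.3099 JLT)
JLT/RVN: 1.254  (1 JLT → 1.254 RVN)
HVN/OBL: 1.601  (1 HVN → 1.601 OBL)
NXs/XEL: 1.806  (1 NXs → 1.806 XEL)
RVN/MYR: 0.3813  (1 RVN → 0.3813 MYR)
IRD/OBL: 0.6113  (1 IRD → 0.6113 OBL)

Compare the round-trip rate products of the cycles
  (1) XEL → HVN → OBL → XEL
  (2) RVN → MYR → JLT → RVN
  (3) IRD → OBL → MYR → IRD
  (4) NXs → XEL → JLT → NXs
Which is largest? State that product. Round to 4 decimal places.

(1) 0.3734 × 1.601 × 1.747 = 1.04438
(2) 0.3813 × 2.243 × 1.254 = 1.07249
(3) 0.6113 × 0.2577 × 7.357 = 1.15896
(4) 1.806 × 0.3099 × 1.701 = 0.95201
Highest is cycle (3) at 1.1590 (>1, arbitrage).

1.1590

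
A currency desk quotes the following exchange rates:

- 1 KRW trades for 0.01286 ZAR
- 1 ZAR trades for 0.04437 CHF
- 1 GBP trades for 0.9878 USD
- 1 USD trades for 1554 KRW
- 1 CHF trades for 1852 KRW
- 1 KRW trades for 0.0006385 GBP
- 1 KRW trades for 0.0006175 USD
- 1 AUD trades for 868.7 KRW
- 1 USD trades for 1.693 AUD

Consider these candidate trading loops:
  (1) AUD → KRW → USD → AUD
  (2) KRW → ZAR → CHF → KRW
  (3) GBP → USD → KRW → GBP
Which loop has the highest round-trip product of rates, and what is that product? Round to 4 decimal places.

(1) 868.7 × 0.0006175 × 1.693 = 0.90816
(2) 0.01286 × 0.04437 × 1852 = 1.05675
(3) 0.9878 × 1554 × 0.0006385 = 0.98012
Highest is cycle (2) at 1.0567 (>1, arbitrage).

1.0567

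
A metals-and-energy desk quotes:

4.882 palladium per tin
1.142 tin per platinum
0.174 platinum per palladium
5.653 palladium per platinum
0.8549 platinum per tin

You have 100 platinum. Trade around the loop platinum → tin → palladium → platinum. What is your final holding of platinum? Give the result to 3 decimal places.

97.009

100 platinum × 1.142 = 114.2 tin
114.2 tin × 4.882 = 557.5244 palladium
557.5244 palladium × 0.174 = 97.0092456 platinum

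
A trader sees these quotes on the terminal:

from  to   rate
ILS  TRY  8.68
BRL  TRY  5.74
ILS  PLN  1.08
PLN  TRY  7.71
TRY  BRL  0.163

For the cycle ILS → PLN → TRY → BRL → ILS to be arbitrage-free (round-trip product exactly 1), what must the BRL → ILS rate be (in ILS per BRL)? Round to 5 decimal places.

Known legs of the cycle: 1.08 × 7.71 × 0.163 = 1.3572684
For no arbitrage the full-cycle product must be 1, so the missing rate is 1 / 1.3572684 ≈ 0.7367739.

0.73677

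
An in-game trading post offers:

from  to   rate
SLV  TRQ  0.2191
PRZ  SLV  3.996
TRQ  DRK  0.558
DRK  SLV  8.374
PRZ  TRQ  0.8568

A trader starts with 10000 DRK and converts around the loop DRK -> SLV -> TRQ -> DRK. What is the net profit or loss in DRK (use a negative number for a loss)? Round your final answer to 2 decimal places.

10000 DRK × 8.374 = 83740 SLV
83740 SLV × 0.2191 = 18347.434 TRQ
18347.434 TRQ × 0.558 = 10237.868172 DRK
Net change: 10237.868172 − 10000 = 237.868172 DRK

237.87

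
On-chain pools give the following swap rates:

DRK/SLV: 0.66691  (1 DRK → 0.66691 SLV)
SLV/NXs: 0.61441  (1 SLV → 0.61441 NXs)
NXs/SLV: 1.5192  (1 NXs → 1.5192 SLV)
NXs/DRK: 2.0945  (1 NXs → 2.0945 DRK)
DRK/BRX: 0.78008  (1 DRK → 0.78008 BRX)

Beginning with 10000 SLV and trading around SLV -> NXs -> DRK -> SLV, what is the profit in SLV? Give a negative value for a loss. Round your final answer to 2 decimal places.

-1417.66

10000 SLV × 0.61441 = 6144.1 NXs
6144.1 NXs × 2.0945 = 12868.81745 DRK
12868.81745 DRK × 0.66691 = 8582.3430455795 SLV
Net change: 8582.3430455795 − 10000 = -1417.6569544205 SLV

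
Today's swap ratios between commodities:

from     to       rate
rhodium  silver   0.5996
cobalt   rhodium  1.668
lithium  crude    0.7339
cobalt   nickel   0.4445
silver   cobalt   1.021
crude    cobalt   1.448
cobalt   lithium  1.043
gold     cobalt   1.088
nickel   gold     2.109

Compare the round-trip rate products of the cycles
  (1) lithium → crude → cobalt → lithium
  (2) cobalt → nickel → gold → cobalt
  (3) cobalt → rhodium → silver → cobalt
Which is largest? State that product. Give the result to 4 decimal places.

1.1084

(1) 0.7339 × 1.448 × 1.043 = 1.10838
(2) 0.4445 × 2.109 × 1.088 = 1.01995
(3) 1.668 × 0.5996 × 1.021 = 1.02114
Highest is cycle (1) at 1.1084 (>1, arbitrage).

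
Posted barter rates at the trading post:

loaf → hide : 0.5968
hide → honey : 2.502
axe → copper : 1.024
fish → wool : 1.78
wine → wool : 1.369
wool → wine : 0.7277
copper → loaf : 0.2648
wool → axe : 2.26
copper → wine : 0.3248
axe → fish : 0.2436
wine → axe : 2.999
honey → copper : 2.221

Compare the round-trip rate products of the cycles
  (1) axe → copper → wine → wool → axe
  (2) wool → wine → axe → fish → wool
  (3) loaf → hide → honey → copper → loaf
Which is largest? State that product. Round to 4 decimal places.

(1) 1.024 × 0.3248 × 1.369 × 2.26 = 1.02903
(2) 0.7277 × 2.999 × 0.2436 × 1.78 = 0.94629
(3) 0.5968 × 2.502 × 2.221 × 0.2648 = 0.87818
Highest is cycle (1) at 1.0290 (>1, arbitrage).

1.0290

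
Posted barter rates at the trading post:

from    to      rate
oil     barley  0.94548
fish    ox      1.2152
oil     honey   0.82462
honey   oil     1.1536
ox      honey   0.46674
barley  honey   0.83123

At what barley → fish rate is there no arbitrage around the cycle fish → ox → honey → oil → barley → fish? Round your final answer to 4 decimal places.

1.6165

Known legs of the cycle: 1.2152 × 0.46674 × 1.1536 × 0.94548 = 0.618629144854662144
For no arbitrage the full-cycle product must be 1, so the missing rate is 1 / 0.618629144854662144 ≈ 1.616477.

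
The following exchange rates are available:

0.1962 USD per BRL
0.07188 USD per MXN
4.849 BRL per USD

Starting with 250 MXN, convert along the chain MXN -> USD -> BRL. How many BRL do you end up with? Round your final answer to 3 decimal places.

87.137

250 MXN × 0.07188 = 17.97 USD
17.97 USD × 4.849 = 87.13653 BRL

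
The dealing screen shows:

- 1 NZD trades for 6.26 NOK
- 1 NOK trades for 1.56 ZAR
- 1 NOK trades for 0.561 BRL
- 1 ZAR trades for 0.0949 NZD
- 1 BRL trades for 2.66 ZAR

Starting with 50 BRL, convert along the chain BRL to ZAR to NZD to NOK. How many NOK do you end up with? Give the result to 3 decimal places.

79.012

50 BRL × 2.66 = 133 ZAR
133 ZAR × 0.0949 = 12.6217 NZD
12.6217 NZD × 6.26 = 79.011842 NOK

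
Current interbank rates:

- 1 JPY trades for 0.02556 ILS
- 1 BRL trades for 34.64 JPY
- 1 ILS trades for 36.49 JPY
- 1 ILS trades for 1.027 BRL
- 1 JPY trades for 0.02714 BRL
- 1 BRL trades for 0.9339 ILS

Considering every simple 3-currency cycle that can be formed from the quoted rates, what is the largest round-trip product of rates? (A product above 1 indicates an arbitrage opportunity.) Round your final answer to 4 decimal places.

0.9249

ILS→JPY→BRL→ILS: 36.49 × 0.02714 × 0.9339 = 0.92488
ILS→BRL→JPY→ILS: 1.027 × 34.64 × 0.02556 = 0.90930
Maximum is ILS→JPY→BRL→ILS at 0.9249; no arbitrage — every cycle loses value.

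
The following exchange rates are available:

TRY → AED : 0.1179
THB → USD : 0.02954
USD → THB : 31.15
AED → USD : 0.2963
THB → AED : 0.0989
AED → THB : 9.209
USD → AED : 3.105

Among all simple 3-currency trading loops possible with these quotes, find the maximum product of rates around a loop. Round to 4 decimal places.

THB→AED→USD→THB: 0.0989 × 0.2963 × 31.15 = 0.91282
THB→USD→AED→THB: 0.02954 × 3.105 × 9.209 = 0.84467
Maximum is THB→AED→USD→THB at 0.9128; no arbitrage — every cycle loses value.

0.9128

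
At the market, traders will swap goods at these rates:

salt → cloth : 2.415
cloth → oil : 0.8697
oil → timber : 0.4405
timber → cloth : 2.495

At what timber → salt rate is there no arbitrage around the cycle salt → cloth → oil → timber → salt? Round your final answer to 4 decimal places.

Known legs of the cycle: 2.415 × 0.8697 × 0.4405 = 0.92519338275
For no arbitrage the full-cycle product must be 1, so the missing rate is 1 / 0.92519338275 ≈ 1.080855.

1.0809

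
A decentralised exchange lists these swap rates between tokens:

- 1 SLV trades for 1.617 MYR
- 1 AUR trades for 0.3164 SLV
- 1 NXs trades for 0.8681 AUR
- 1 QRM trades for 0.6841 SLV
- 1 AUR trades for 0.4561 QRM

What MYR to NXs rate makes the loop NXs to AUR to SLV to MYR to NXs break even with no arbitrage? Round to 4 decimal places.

Known legs of the cycle: 0.8681 × 0.3164 × 1.617 = 0.44413628028
For no arbitrage the full-cycle product must be 1, so the missing rate is 1 / 0.44413628028 ≈ 2.251561.

2.2516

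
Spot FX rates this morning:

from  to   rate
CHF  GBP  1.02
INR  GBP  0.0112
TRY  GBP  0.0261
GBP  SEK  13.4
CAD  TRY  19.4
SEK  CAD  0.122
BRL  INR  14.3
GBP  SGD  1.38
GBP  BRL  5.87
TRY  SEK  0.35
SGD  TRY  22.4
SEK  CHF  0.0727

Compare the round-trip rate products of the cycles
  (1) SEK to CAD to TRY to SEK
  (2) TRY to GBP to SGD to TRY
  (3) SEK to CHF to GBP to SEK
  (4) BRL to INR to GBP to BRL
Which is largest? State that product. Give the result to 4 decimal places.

(1) 0.122 × 19.4 × 0.35 = 0.82838
(2) 0.0261 × 1.38 × 22.4 = 0.80680
(3) 0.0727 × 1.02 × 13.4 = 0.99366
(4) 14.3 × 0.0112 × 5.87 = 0.94014
Highest is cycle (3) at 0.9937 (≤1, no arbitrage).

0.9937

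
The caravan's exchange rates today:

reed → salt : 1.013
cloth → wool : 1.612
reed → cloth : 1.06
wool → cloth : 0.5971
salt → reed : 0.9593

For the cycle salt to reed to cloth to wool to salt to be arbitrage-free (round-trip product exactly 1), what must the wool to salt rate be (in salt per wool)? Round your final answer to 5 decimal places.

0.61006

Known legs of the cycle: 0.9593 × 1.06 × 1.612 = 1.639175096
For no arbitrage the full-cycle product must be 1, so the missing rate is 1 / 1.639175096 ≈ 0.6100630.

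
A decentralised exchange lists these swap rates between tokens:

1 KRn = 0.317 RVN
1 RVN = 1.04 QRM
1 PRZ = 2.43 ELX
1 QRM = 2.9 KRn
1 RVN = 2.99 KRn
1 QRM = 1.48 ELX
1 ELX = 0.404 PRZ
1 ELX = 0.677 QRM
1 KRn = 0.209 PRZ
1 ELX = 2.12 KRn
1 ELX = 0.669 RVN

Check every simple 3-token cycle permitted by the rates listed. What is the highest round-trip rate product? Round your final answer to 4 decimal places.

KRn→PRZ→ELX→KRn: 0.209 × 2.43 × 2.12 = 1.07668
ELX→RVN→QRM→ELX: 0.669 × 1.04 × 1.48 = 1.02972
KRn→RVN→QRM→KRn: 0.317 × 1.04 × 2.9 = 0.95607
Maximum is KRn→PRZ→ELX→KRn at 1.0767; arbitrage exists.

1.0767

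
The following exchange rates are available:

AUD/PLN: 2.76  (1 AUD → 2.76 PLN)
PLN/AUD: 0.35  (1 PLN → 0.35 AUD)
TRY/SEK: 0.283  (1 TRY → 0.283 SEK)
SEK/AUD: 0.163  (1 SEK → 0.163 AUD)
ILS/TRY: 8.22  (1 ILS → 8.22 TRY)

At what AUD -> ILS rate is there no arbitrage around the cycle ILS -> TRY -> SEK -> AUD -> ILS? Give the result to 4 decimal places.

2.6373

Known legs of the cycle: 8.22 × 0.283 × 0.163 = 0.37918038
For no arbitrage the full-cycle product must be 1, so the missing rate is 1 / 0.37918038 ≈ 2.637267.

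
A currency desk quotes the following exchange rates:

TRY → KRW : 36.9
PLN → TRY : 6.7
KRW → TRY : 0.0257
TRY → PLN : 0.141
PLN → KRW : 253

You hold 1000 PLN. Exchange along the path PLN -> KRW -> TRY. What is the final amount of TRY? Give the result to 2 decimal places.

6502.10

1000 PLN × 253 = 253000 KRW
253000 KRW × 0.0257 = 6502.1 TRY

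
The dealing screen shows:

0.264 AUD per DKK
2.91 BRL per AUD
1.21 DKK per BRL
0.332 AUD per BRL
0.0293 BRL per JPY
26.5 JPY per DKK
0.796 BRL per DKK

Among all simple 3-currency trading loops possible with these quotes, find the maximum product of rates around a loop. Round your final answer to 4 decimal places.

BRL→DKK→JPY→BRL: 1.21 × 26.5 × 0.0293 = 0.93950
BRL→DKK→AUD→BRL: 1.21 × 0.264 × 2.91 = 0.92957
Maximum is BRL→DKK→JPY→BRL at 0.9395; no arbitrage — every cycle loses value.

0.9395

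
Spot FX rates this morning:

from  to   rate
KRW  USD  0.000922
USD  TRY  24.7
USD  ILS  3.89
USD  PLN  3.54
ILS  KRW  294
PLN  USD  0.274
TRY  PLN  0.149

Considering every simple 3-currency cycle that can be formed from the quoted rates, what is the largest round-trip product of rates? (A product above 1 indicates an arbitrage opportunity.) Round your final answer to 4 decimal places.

KRW→USD→ILS→KRW: 0.000922 × 3.89 × 294 = 1.05445
PLN→USD→TRY→PLN: 0.274 × 24.7 × 0.149 = 1.00840
Maximum is KRW→USD→ILS→KRW at 1.0545; arbitrage exists.

1.0545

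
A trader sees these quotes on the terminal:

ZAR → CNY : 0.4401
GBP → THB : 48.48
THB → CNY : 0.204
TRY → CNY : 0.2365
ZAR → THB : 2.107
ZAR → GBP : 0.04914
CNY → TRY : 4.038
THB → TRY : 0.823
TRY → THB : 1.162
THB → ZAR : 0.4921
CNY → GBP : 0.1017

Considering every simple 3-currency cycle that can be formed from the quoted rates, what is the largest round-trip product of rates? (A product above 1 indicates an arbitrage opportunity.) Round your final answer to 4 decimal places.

THB→ZAR→GBP→THB: 0.4921 × 0.04914 × 48.48 = 1.17233
THB→CNY→GBP→THB: 0.204 × 0.1017 × 48.48 = 1.00580
THB→CNY→TRY→THB: 0.204 × 4.038 × 1.162 = 0.95720
Maximum is THB→ZAR→GBP→THB at 1.1723; arbitrage exists.

1.1723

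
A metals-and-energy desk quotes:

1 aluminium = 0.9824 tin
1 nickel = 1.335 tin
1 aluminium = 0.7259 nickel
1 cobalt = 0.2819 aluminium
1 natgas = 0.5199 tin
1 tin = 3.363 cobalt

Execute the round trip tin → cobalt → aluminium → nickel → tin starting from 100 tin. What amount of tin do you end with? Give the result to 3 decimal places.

91.871

100 tin × 3.363 = 336.3 cobalt
336.3 cobalt × 0.2819 = 94.80297 aluminium
94.80297 aluminium × 0.7259 = 68.817475923 nickel
68.817475923 nickel × 1.335 = 91.871330357205 tin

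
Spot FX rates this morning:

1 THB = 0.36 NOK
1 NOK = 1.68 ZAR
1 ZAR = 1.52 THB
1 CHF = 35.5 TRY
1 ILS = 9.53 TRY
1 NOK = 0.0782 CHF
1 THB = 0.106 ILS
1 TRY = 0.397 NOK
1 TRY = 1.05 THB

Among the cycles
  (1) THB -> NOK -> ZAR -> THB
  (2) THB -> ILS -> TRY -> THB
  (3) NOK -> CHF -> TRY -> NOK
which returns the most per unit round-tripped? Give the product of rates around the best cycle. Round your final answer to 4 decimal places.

1.1021

(1) 0.36 × 1.68 × 1.52 = 0.91930
(2) 0.106 × 9.53 × 1.05 = 1.06069
(3) 0.0782 × 35.5 × 0.397 = 1.10211
Highest is cycle (3) at 1.1021 (>1, arbitrage).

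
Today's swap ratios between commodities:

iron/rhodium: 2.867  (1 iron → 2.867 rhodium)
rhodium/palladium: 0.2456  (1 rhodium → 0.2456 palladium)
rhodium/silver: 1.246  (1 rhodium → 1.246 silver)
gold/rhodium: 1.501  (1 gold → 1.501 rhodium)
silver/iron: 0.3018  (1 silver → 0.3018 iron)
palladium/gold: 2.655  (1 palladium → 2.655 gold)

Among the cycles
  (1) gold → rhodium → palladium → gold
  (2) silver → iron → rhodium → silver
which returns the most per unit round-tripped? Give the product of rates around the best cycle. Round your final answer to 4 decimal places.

1.0781

(1) 1.501 × 0.2456 × 2.655 = 0.97875
(2) 0.3018 × 2.867 × 1.246 = 1.07811
Highest is cycle (2) at 1.0781 (>1, arbitrage).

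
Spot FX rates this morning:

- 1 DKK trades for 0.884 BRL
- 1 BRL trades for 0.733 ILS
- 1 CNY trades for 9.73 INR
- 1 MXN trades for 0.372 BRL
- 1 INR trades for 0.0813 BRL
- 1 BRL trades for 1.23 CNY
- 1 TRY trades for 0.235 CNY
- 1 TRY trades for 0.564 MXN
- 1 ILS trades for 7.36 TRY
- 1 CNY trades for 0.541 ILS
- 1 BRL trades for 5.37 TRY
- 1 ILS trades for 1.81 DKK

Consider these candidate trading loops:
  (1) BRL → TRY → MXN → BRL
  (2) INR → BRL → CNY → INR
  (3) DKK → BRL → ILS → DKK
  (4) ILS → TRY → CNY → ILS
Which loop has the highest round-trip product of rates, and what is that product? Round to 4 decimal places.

(1) 5.37 × 0.564 × 0.372 = 1.12667
(2) 0.0813 × 1.23 × 9.73 = 0.97299
(3) 0.884 × 0.733 × 1.81 = 1.17283
(4) 7.36 × 0.235 × 0.541 = 0.93571
Highest is cycle (3) at 1.1728 (>1, arbitrage).

1.1728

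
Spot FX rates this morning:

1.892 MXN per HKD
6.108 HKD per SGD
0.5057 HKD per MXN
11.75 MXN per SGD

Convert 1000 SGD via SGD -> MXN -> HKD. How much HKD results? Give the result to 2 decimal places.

1000 SGD × 11.75 = 11750 MXN
11750 MXN × 0.5057 = 5941.975 HKD

5941.98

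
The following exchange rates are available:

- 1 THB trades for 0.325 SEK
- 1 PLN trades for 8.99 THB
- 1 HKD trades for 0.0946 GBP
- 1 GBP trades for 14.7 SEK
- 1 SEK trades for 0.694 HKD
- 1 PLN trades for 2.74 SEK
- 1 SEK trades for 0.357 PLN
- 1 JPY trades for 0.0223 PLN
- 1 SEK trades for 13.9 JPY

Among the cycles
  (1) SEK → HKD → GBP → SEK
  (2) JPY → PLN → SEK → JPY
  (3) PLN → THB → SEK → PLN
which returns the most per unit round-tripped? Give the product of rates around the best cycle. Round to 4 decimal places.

(1) 0.694 × 0.0946 × 14.7 = 0.96509
(2) 0.0223 × 2.74 × 13.9 = 0.84932
(3) 8.99 × 0.325 × 0.357 = 1.04306
Highest is cycle (3) at 1.0431 (>1, arbitrage).

1.0431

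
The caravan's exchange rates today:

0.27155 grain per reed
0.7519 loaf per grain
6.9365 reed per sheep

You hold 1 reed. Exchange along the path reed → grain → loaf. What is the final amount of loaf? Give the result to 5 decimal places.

0.20418

1 reed × 0.27155 = 0.27155 grain
0.27155 grain × 0.7519 = 0.204178445 loaf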